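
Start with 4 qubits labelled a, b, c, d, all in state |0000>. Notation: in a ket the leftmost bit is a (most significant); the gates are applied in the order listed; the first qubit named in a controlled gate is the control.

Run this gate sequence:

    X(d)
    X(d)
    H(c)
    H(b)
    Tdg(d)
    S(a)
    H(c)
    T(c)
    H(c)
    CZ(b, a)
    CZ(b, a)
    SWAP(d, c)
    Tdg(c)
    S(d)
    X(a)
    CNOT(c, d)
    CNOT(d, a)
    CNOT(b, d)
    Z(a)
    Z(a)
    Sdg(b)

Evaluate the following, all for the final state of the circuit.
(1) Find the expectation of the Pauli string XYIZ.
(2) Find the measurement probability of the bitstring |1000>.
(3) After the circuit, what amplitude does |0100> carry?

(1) The expectation value of XYIZ is 0.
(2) A full measurement returns |1000> with probability 1/4.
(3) The amplitude on |0100> is 1/2.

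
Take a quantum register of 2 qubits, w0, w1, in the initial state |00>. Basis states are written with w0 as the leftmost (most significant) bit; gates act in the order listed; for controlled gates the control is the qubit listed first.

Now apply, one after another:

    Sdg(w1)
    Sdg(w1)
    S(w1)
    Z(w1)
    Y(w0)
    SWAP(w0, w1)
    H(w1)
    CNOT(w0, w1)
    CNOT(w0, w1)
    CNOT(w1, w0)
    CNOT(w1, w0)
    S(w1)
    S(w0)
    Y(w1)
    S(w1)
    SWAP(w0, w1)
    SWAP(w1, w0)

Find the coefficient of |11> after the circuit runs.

The amplitude on |11> is 0.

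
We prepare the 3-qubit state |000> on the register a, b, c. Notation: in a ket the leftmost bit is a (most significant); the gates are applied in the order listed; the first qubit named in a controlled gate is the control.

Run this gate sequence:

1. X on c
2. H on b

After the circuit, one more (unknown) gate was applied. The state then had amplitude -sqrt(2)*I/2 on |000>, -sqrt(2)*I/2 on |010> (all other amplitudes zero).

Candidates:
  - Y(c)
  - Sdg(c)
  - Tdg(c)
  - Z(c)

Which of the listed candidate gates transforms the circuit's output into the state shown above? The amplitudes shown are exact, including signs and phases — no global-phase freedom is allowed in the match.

The applied gate was Y(c).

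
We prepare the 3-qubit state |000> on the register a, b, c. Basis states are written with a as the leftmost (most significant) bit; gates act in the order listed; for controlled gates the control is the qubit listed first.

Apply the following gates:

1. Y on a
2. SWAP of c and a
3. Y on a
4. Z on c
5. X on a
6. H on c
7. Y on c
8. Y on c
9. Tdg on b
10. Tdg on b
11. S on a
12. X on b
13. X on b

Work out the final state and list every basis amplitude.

The final amplitudes are sqrt(2)/2 on |000>, -sqrt(2)/2 on |001>, and 0 on every other basis state.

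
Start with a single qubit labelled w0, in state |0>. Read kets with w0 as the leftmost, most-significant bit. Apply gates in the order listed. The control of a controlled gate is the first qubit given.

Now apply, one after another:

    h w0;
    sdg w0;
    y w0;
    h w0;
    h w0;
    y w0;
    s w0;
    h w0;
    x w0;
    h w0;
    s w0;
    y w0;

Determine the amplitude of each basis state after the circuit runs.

The final amplitudes are -sqrt(2)/2 on |0>, sqrt(2)*I/2 on |1>. Key observation: steps 1-8 multiply out to the identity, so the circuit reduces to the remaining gates.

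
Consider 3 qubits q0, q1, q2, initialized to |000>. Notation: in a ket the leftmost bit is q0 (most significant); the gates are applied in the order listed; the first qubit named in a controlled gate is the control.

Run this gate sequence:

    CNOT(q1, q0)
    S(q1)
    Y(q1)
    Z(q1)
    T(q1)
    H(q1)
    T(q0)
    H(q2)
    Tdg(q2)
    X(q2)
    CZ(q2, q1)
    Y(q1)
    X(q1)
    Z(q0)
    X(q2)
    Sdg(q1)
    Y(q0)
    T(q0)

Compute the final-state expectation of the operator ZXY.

In the final state, ZXY has expectation sqrt(2)/2.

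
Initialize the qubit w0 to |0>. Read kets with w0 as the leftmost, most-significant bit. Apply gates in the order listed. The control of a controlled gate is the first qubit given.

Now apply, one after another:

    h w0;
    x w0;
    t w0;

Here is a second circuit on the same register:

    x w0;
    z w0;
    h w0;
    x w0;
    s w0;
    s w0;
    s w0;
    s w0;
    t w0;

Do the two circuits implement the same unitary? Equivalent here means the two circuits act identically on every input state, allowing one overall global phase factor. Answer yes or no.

No — the two circuits implement different unitaries, even allowing a global phase.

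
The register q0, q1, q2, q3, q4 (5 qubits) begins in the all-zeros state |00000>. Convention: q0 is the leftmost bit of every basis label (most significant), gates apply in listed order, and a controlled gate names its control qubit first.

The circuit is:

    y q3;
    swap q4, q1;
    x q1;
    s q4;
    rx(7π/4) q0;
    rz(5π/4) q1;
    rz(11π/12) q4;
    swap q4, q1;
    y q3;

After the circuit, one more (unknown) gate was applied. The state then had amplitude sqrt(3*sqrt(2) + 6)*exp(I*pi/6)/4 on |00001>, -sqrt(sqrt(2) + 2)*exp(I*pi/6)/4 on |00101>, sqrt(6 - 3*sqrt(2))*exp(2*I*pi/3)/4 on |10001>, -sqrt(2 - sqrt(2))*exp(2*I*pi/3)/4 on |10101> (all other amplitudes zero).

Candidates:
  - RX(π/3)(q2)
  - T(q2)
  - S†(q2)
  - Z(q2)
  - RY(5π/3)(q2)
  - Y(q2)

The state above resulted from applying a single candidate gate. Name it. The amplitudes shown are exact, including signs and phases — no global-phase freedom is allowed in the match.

The unique candidate consistent with the amplitudes is RY(5π/3)(q2).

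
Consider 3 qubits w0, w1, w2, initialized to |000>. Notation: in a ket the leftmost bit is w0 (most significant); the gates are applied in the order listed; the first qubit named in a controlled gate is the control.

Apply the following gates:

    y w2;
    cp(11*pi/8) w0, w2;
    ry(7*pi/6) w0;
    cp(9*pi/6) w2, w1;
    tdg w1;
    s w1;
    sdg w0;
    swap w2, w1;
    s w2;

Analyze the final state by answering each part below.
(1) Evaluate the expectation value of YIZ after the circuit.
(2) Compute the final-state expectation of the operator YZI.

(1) The observable YIZ averages to 1/2.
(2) In the final state, YZI has expectation -1/2.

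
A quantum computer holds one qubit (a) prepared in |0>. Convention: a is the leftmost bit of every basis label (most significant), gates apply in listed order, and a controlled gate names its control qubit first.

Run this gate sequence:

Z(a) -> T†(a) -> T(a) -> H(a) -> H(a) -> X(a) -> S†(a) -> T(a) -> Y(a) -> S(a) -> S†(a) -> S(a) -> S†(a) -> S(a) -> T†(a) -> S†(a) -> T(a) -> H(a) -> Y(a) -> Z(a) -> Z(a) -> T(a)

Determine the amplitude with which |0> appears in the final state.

|0> carries amplitude sqrt(2)*exp(3*I*pi/4)/2 in the final state. Key observation: gates 10-11 undo each other exactly, leaving only the rest of the circuit to track.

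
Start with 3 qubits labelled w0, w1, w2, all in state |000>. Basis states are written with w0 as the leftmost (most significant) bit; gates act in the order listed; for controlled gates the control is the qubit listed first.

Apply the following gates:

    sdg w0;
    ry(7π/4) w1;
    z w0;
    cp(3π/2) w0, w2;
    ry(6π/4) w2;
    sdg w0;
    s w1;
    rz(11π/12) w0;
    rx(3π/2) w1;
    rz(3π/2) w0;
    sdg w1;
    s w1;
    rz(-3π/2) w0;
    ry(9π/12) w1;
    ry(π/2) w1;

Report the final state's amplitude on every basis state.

After the circuit, the state carries amplitude (1 - I)*exp(I*pi/24)/4 on |000>, (1 + I)*exp(13*I*pi/24)/4 on |001>, (1 + sqrt(2) - sqrt(2)*I + I)*exp(13*I*pi/24)/4 on |010>, (-sqrt(2) - 1 - I + sqrt(2)*I)*exp(13*I*pi/24)/4 on |011>, 0 on |100>, 0 on |101>, 0 on |110>, 0 on |111>. Key observation: the block from step 10 through step 13 cancels to the identity and can be dropped.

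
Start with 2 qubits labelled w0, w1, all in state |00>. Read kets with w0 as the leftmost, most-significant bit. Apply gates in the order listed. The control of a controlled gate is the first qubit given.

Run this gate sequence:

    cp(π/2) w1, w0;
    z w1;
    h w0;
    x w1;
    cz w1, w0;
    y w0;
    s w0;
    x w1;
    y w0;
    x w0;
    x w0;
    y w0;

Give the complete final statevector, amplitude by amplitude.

After the circuit, the state carries amplitude sqrt(2)*I/2 on |00>, 0 on |01>, -sqrt(2)/2 on |10>, 0 on |11>.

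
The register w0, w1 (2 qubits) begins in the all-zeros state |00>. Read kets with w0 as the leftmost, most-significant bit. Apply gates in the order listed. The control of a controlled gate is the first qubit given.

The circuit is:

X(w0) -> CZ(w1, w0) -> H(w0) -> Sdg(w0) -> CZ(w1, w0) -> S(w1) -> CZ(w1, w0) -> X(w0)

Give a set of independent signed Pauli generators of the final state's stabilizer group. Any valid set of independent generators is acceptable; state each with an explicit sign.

One valid set of independent stabilizer generators is -YI, +IZ (any independent generating set of the same group is equally correct).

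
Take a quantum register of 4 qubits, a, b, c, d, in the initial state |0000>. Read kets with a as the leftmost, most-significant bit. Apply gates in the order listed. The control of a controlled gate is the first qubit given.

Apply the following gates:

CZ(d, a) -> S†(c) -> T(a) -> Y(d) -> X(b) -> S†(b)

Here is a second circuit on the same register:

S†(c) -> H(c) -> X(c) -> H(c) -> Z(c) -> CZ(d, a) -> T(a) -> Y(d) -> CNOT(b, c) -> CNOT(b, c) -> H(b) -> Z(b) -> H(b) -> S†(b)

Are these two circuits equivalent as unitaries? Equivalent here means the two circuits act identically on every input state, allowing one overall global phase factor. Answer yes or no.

Yes: on every input state the two circuits agree up to one overall phase factor.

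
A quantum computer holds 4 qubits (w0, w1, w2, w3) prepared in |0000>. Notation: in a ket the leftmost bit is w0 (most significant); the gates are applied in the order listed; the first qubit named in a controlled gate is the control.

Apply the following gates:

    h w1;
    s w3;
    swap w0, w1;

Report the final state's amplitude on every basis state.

After the circuit, the state carries amplitude sqrt(2)/2 on |0000>, sqrt(2)/2 on |1000>, and 0 on every other basis state.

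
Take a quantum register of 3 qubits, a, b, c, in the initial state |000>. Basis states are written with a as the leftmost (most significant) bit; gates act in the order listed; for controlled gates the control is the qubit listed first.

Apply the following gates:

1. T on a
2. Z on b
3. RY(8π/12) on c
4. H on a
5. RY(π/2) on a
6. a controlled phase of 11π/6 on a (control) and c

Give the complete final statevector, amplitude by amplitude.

After the circuit, the state carries amplitude 1/2 on |100>, -sqrt(3)*exp(5*I*pi/6)/2 on |101>, and 0 on every other basis state.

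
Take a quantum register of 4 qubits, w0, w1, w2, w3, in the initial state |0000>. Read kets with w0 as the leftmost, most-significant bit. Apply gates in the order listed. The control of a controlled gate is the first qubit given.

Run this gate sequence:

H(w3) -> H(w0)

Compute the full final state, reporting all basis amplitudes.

The resulting statevector has amplitude 1/2 on |0000>, 1/2 on |0001>, 1/2 on |1000>, 1/2 on |1001>, and 0 on every other basis state.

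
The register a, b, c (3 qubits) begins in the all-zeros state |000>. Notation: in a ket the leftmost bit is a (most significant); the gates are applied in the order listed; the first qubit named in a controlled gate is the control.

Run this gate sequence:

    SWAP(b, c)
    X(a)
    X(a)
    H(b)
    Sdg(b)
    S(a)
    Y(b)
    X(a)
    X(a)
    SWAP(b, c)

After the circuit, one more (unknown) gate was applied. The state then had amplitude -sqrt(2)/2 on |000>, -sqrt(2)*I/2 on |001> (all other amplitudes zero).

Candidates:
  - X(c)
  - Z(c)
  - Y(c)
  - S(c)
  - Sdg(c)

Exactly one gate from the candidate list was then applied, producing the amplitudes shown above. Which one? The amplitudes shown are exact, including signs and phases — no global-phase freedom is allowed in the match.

It was Z(c) that produced the state shown.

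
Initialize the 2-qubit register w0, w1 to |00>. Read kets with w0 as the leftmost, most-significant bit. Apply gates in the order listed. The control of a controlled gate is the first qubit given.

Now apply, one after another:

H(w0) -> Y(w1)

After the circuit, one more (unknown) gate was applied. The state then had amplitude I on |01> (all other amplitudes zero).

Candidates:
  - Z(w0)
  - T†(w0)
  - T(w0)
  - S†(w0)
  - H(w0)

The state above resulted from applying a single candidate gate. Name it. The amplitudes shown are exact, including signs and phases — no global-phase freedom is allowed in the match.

It was H(w0) that produced the state shown.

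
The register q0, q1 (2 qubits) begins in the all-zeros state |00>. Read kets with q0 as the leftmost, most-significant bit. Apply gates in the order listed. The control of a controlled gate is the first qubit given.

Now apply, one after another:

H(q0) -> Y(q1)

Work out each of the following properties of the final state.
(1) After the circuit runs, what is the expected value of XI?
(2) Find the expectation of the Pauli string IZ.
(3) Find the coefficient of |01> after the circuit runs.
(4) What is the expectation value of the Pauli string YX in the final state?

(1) The expectation value of XI is 1.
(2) The expectation value of IZ is -1.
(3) |01> carries amplitude sqrt(2)*I/2 in the final state.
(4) In the final state, YX has expectation 0.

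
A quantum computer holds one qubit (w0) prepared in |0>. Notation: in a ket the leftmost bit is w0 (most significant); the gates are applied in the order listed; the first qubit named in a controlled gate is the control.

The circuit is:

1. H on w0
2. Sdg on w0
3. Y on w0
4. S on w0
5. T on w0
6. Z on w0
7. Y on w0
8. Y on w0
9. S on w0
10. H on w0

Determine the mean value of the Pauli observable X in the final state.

In the final state, X has expectation 0.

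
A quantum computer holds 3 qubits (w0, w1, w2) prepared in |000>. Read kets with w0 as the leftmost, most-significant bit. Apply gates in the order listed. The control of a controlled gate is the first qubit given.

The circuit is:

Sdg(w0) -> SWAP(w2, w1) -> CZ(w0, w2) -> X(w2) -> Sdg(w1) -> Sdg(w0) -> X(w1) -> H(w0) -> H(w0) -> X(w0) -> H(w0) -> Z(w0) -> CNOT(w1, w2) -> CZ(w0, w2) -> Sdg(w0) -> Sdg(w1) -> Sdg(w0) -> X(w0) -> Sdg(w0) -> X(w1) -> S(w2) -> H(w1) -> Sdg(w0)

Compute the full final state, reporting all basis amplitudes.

After the circuit, the state carries amplitude I/2 on |000>, 0 on |001>, I/2 on |010>, 0 on |011>, I/2 on |100>, 0 on |101>, I/2 on |110>, 0 on |111>. Key observation: the block from step 9 through step 12 cancels to the identity and can be dropped.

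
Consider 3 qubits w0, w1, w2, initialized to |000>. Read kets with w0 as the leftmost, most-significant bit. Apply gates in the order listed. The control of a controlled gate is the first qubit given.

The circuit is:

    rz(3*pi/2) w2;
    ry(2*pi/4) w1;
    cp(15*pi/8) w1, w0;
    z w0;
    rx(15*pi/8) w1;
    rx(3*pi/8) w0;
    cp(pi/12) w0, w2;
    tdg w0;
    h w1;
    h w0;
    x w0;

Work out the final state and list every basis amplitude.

After the circuit, the state carries amplitude -sqrt(2)*sin(pi/16)*sin(3*pi/16)/2 - sqrt(2)*I*exp(-3*I*pi/4)*sin(pi/16)*cos(3*pi/16)/2 + sqrt(2)*I*sin(3*pi/16)*cos(pi/16)/2 - sqrt(2)*exp(-3*I*pi/4)*cos(pi/16)*cos(3*pi/16)/2 on |000>, sqrt(2)*sin(pi/16)*sin(3*pi/16)/2 - sqrt(2)*I*sin(3*pi/16)*cos(pi/16)/2 - sqrt(2)*I*exp(-3*I*pi/4)*sin(pi/16)*cos(3*pi/16)/2 - sqrt(2)*exp(-3*I*pi/4)*cos(pi/16)*cos(3*pi/16)/2 on |100>, and 0 on every other basis state.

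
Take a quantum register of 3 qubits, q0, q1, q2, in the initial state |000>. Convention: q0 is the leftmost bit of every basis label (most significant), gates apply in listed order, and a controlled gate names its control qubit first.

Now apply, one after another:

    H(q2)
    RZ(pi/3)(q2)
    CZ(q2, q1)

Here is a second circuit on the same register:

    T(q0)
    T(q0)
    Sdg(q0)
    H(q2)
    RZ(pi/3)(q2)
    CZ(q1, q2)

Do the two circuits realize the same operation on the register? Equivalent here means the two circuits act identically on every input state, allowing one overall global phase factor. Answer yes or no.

Yes — the two circuits implement the same unitary up to a global phase.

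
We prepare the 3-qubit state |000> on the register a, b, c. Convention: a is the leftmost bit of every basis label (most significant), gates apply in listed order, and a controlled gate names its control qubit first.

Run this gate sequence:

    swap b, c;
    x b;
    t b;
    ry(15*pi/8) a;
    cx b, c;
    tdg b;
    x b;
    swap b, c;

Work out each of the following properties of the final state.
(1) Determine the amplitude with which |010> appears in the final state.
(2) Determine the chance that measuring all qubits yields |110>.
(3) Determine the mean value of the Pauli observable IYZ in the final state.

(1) The final state's coefficient on |010> equals -cos(pi/16).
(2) A full measurement returns |110> with probability sin(pi/16)**2.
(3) In the final state, IYZ has expectation 0.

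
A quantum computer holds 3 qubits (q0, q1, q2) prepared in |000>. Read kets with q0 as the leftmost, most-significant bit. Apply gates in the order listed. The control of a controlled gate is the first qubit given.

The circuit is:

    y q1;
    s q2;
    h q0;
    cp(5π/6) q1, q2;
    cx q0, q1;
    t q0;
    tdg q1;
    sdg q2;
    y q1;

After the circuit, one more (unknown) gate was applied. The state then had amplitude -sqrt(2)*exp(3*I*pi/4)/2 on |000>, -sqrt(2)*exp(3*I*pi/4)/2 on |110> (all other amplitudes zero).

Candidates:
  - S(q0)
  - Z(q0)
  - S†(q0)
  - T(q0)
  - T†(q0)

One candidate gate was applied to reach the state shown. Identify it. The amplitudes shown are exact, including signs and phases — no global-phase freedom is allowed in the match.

The unique candidate consistent with the amplitudes is S(q0).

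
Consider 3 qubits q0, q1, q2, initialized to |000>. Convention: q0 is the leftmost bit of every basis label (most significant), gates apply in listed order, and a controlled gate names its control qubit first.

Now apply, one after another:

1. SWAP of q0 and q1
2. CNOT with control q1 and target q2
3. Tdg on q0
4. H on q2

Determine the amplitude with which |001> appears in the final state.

|001> carries amplitude sqrt(2)/2 in the final state.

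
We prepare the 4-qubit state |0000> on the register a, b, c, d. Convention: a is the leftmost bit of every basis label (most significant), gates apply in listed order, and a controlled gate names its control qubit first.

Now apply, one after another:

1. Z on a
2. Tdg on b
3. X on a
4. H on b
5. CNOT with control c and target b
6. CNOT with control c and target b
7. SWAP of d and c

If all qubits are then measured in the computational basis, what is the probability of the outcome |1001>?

The probability of measuring |1001> is 0.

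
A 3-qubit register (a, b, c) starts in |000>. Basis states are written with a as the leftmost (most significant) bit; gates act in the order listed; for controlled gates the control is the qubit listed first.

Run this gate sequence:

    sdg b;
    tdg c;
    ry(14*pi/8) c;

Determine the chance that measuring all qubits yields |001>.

Outcome |001> occurs with probability 1/2 - sqrt(2)/4.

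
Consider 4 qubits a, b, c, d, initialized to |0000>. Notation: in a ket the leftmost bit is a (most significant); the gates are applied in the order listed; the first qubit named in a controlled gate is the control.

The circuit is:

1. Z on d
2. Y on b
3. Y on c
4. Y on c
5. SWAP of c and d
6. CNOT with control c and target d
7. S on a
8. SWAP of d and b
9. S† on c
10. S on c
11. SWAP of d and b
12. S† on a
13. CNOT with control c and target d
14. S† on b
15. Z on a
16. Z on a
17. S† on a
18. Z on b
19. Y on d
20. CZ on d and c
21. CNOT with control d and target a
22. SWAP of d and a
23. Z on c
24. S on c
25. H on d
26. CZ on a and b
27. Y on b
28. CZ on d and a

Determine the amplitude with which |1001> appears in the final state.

The final state's coefficient on |1001> equals sqrt(2)/2. Key observation: steps 6-13 multiply out to the identity, so the circuit reduces to the remaining gates.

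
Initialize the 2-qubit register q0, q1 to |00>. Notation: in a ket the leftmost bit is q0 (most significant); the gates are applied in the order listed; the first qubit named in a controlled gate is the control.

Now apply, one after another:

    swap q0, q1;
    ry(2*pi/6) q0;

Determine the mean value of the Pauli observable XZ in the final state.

The observable XZ averages to sqrt(3)/2.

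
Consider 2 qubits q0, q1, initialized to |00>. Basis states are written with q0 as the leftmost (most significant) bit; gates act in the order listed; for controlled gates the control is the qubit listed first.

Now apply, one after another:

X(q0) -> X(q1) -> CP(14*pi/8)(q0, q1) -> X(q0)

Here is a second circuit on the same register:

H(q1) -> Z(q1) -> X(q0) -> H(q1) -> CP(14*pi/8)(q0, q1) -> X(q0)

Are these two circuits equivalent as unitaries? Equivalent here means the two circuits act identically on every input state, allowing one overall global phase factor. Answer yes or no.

Yes: on every input state the two circuits agree up to one overall phase factor.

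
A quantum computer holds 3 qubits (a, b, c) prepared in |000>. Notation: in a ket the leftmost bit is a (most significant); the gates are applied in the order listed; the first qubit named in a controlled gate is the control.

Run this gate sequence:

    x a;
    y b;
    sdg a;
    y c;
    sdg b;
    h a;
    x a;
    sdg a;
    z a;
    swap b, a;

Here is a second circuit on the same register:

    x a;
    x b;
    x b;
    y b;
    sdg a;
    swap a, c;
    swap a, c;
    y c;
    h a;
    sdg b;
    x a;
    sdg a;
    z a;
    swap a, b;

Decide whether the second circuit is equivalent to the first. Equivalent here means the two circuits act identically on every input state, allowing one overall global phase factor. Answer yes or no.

Yes: on every input state the two circuits agree up to one overall phase factor.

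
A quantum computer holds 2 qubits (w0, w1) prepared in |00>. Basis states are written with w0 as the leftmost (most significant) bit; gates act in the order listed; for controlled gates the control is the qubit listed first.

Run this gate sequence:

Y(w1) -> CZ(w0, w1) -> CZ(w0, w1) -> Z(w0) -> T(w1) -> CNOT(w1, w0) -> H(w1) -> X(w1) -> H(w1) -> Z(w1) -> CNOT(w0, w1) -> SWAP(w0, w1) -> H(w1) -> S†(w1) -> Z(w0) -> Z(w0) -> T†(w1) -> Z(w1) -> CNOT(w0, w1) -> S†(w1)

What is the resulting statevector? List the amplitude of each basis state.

The final amplitudes are sqrt(2)*exp(3*I*pi/4)/2 on |00>, -sqrt(2)*I/2 on |01>, 0 on |10>, 0 on |11>. Key observation: gates 7-10 undo each other exactly, leaving only the rest of the circuit to track.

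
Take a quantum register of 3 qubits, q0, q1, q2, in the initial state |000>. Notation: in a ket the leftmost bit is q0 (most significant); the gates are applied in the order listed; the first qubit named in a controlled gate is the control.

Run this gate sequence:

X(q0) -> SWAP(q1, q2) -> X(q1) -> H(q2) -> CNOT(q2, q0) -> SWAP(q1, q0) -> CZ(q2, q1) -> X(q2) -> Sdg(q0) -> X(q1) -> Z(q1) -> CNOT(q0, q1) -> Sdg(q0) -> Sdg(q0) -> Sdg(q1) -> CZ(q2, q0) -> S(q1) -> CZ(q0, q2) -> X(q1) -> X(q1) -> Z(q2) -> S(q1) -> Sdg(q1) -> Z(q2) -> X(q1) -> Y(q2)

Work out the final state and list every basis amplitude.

The final amplitudes are sqrt(2)/2 on |100>, sqrt(2)/2 on |111>, and 0 on every other basis state. Key observation: the block from step 20 through step 25 cancels to the identity and can be dropped.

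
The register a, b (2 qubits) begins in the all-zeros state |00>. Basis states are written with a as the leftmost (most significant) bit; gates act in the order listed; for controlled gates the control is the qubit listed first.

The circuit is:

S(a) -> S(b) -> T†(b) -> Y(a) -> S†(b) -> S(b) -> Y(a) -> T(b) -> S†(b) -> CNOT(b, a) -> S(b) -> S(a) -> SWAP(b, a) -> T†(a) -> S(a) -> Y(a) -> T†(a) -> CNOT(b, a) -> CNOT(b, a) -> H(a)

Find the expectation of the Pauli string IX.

The observable IX averages to 0. Key observation: steps 2-9 multiply out to the identity, so the circuit reduces to the remaining gates.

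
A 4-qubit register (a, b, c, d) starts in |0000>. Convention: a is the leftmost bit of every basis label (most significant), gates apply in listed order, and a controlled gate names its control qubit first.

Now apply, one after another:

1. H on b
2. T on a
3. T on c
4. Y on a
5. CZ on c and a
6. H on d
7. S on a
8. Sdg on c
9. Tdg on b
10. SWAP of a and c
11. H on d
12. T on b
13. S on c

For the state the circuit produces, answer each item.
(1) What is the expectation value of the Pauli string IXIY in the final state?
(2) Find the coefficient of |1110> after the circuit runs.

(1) In the final state, IXIY has expectation 0.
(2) |1110> carries amplitude 0 in the final state.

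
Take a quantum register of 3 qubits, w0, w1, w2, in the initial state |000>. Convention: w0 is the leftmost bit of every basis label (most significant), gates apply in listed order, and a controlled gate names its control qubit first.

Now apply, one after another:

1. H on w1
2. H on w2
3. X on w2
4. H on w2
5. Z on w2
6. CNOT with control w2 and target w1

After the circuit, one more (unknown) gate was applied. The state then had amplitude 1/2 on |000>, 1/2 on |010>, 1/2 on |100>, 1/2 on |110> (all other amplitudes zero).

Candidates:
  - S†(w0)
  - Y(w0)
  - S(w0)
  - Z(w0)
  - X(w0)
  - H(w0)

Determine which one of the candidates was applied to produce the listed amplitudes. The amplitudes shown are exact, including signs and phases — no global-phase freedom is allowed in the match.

The applied gate was H(w0). Key observation: gates 2-5 undo each other exactly, leaving only the rest of the circuit to track.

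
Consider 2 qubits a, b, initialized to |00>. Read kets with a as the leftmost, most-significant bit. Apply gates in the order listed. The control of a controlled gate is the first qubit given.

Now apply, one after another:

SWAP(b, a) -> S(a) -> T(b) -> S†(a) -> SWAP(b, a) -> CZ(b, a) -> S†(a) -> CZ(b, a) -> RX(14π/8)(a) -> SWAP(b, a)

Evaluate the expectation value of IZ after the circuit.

In the final state, IZ has expectation sqrt(2)/2.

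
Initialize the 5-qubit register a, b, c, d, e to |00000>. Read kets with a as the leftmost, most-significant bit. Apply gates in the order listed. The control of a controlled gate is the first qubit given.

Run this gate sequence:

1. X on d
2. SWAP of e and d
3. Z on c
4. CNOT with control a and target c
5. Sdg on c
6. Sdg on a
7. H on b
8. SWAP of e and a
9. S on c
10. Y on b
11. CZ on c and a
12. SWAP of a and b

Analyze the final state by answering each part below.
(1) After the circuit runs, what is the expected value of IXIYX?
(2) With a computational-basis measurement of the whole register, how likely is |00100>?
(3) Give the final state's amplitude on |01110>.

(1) In the final state, IXIYX has expectation 0.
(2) Outcome |00100> occurs with probability 0.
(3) The final state's coefficient on |01110> equals 0.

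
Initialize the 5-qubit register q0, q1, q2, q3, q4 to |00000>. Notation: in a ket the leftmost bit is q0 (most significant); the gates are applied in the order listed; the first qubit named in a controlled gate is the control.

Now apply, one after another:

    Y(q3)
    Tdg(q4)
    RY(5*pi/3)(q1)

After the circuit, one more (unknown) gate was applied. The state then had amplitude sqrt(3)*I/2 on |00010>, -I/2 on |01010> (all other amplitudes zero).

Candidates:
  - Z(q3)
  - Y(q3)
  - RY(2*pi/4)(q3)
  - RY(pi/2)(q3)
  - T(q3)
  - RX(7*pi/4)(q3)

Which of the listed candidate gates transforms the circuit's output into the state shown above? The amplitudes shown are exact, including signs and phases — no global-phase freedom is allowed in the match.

The applied gate was Z(q3).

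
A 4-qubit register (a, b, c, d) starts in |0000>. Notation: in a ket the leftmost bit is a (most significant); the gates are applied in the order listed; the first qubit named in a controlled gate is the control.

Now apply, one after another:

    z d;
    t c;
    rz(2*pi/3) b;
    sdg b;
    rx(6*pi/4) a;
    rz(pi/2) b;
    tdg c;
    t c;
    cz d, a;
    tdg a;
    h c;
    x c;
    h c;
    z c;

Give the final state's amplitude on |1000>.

The amplitude on |1000> is sqrt(2)*exp(2*I*pi/3)/2. Key observation: gates 11-14 undo each other exactly, leaving only the rest of the circuit to track.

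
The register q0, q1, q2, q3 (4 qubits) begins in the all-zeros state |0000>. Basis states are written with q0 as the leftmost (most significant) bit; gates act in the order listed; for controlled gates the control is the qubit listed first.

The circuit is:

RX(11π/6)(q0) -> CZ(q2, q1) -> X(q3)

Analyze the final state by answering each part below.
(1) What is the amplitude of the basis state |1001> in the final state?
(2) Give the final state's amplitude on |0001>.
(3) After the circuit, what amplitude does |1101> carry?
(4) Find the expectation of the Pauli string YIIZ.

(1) |1001> carries amplitude I*(-sqrt(6) + sqrt(2))/4 in the final state.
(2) The amplitude on |0001> is -sqrt(6)/4 - sqrt(2)/4.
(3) |1101> carries amplitude 0 in the final state.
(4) The observable YIIZ averages to -1/2.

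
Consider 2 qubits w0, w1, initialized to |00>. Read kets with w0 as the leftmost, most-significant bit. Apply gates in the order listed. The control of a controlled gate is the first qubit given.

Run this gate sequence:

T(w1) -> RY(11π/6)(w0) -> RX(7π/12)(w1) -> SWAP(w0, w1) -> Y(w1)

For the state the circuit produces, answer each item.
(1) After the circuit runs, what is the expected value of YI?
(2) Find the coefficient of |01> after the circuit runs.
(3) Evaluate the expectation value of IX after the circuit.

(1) The observable YI averages to -sqrt(6)/4 - sqrt(2)/4.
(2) The amplitude on |01> is I*(-3*sqrt(2*sqrt(2) + 4)/16 - sqrt(6*sqrt(2) + 12)/16 + sqrt(4 - 2*sqrt(2))/16 + sqrt(12 - 6*sqrt(2))/16).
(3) The observable IX averages to 1/2.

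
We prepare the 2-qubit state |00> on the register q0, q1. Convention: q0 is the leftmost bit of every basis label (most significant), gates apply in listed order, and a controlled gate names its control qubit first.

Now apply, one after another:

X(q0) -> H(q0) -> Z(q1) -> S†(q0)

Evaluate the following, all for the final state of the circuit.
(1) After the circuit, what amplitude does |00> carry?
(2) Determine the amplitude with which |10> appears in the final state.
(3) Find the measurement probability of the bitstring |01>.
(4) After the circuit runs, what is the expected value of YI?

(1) The final state's coefficient on |00> equals sqrt(2)/2.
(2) The amplitude on |10> is sqrt(2)*I/2.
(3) A full measurement returns |01> with probability 0.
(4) The expectation value of YI is 1.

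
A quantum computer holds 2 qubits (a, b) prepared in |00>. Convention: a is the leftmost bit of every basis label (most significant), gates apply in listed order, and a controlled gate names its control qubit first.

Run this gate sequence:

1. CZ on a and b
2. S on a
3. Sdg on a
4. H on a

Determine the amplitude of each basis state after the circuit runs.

The resulting statevector has amplitude sqrt(2)/2 on |00>, 0 on |01>, sqrt(2)/2 on |10>, 0 on |11>. Key observation: the block from step 2 through step 3 cancels to the identity and can be dropped.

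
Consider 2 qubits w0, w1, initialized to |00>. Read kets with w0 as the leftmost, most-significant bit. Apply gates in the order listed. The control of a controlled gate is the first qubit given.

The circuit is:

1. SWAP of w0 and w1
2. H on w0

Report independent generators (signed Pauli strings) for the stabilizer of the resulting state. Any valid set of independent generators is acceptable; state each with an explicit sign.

The stabilizer group can be generated by +XI, +IZ, among other valid generating sets.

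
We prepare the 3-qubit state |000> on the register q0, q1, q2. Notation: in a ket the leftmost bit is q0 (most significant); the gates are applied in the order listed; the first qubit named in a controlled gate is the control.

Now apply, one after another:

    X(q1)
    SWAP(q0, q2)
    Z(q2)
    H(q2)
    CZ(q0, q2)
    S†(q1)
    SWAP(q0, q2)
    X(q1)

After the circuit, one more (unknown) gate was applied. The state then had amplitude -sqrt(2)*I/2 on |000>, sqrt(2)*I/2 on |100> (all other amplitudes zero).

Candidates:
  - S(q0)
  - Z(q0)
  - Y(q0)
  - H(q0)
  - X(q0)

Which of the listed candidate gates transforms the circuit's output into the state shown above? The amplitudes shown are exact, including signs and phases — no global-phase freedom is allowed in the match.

It was Z(q0) that produced the state shown.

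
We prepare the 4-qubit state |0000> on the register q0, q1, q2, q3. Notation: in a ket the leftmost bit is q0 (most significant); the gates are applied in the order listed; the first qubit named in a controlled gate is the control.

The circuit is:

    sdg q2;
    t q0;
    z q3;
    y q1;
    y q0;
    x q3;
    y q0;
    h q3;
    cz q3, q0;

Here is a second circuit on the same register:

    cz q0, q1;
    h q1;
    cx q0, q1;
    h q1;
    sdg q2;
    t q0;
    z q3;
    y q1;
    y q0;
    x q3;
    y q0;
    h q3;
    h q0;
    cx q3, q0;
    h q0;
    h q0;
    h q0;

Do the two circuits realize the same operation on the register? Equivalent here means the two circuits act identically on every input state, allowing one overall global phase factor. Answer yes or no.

Yes: on every input state the two circuits agree up to one overall phase factor.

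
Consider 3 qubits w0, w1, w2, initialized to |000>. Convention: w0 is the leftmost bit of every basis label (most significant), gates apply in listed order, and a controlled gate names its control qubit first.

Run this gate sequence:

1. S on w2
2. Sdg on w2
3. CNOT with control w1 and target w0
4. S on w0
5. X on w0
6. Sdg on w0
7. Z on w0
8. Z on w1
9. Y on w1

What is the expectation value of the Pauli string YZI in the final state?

The expectation value of YZI is 0. Key observation: gates 1-2 undo each other exactly, leaving only the rest of the circuit to track.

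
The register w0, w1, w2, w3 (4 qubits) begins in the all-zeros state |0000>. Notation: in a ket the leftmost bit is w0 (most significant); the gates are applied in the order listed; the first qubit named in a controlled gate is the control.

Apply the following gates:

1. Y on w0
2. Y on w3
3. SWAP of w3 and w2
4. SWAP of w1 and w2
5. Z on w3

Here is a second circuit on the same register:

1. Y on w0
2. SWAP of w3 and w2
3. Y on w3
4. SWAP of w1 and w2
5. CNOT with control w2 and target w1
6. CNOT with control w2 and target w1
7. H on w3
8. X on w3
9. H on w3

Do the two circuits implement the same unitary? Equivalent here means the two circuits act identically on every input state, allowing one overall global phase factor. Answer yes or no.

No, they are not equivalent — no single phase factor reconciles the two unitaries.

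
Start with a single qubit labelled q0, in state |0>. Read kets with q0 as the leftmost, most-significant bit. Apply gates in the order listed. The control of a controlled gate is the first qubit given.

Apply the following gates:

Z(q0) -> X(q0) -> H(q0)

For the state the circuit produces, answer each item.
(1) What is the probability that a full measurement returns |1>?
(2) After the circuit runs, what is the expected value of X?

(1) The probability of measuring |1> is 1/2.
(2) The expectation value of X is -1.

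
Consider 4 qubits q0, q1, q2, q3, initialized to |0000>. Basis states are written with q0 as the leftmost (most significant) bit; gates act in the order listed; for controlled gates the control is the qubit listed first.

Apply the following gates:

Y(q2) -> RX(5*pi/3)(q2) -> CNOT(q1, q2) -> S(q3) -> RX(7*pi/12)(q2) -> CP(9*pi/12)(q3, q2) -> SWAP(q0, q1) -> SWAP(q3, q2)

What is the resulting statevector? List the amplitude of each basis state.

After the circuit, the state carries amplitude -sqrt(2 - sqrt(2))/2 on |0000>, -I*sqrt(sqrt(2) + 2)/2 on |0001>, and 0 on every other basis state.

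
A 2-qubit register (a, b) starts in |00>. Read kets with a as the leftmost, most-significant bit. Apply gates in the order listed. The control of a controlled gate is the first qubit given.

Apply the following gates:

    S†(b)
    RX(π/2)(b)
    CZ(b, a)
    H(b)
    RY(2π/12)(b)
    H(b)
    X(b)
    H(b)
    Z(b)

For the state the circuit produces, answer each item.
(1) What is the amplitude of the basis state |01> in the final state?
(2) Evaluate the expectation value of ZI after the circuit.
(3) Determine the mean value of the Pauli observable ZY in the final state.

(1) The final state's coefficient on |01> equals sqrt(6)/4 + sqrt(2)*I/4. Key observation: gates 6-9 undo each other exactly, leaving only the rest of the circuit to track.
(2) In the final state, ZI has expectation 1.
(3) In the final state, ZY has expectation 1.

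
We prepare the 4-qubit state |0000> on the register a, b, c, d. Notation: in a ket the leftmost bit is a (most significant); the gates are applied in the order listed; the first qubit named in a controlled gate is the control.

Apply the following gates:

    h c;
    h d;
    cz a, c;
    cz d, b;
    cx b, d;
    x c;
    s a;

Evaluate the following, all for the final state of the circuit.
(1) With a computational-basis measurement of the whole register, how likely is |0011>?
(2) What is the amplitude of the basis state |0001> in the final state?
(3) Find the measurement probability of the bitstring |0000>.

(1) The probability of measuring |0011> is 1/4.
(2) The amplitude on |0001> is 1/2.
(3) Outcome |0000> occurs with probability 1/4.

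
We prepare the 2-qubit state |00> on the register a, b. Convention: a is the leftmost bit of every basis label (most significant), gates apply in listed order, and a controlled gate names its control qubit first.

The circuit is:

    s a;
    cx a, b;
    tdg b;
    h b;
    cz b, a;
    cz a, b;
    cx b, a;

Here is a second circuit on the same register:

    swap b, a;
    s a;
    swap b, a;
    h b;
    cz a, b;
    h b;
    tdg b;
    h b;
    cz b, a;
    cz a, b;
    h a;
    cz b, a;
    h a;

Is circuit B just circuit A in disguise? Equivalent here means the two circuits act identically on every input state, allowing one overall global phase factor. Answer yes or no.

No, they are not equivalent — no single phase factor reconciles the two unitaries.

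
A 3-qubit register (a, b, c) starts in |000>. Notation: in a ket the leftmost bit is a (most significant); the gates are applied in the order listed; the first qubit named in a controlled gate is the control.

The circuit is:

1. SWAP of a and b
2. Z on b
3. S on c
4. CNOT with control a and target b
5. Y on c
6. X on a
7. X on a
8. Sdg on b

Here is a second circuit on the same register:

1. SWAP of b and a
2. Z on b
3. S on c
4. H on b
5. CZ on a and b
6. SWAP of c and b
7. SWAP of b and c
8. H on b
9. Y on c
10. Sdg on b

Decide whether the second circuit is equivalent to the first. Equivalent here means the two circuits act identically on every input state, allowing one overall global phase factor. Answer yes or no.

Yes: on every input state the two circuits agree up to one overall phase factor.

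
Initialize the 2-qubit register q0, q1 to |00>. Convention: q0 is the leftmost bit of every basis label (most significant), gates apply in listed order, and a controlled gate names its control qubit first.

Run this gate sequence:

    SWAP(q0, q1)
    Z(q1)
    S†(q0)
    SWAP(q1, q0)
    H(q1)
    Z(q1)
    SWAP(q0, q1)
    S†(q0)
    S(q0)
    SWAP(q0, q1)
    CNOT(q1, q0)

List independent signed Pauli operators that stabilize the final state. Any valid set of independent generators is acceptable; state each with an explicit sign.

One valid set of independent stabilizer generators is -XX, +ZZ (any independent generating set of the same group is equally correct).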